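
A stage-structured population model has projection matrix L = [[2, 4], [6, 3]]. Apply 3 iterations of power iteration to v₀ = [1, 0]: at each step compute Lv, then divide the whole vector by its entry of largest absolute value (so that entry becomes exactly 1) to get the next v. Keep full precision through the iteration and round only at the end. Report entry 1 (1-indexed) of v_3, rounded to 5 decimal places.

0.68217

Lv0 = (2.000000, 6.000000); divide by 6.000000 → v1 = (0.333333, 1.000000)
Lv1 = (4.666667, 5.000000); divide by 5.000000 → v2 = (0.933333, 1.000000)
Lv2 = (5.866667, 8.600000); divide by 8.600000 → v3 = (0.682171, 1.000000)
Requested entry of v3: 176/258 = 0.68217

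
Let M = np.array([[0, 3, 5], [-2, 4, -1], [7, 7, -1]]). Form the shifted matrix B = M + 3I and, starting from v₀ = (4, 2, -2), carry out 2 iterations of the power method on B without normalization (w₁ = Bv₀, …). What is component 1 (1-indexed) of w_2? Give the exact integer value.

238

B = M + 3I has rows (3, 3, 5); (-2, 7, -1); (7, 7, 2)
w1 = Bv₀ = (3·4 + 3·2 + 5·(-2); (-2)·4 + 7·2 + (-1)·(-2); 7·4 + 7·2 + 2·(-2)) = (8, 8, 38)
w2 = Bw1 = (3·8 + 3·8 + 5·38; (-2)·8 + 7·8 + (-1)·38; 7·8 + 7·8 + 2·38) = (238, 2, 188)
Requested component of w2: 238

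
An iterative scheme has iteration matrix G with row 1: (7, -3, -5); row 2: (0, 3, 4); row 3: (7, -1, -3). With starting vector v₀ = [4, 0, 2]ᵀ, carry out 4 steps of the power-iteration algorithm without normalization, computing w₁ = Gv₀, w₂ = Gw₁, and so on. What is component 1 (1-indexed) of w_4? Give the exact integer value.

-4576

w1 = Gv₀ = (18, 8, 22)
w2 = Gw1 = (-8, 112, 52)
w3 = Gw2 = (-652, 544, -324)
w4 = Gw3 = (-4576, 336, -4136)
The requested component of w4 is -4576.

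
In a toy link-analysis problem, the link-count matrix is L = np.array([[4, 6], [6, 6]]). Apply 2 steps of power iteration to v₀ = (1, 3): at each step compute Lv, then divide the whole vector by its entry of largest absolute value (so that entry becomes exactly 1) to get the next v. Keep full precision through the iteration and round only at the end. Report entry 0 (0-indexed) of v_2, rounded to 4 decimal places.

Lv0 = (22.00000, 24.00000); divide by 24.00000 → v1 = (0.91667, 1.00000)
Lv1 = (9.66667, 11.50000); divide by 11.50000 → v2 = (0.84058, 1.00000)
Requested entry of v2: 232/276 = 0.8406

0.8406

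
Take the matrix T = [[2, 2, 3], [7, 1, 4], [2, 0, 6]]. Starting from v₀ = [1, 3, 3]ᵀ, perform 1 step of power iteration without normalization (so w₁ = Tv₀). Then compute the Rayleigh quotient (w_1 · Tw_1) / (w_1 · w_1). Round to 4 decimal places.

8.7707

w1 = Tv₀ = (17, 22, 20)
Tw1 = (138, 221, 154)
w1·Tw1 = 17·138 + 22·221 + 20·154 = 10288; w1·w1 = 17·17 + 22·22 + 20·20 = 1173
λ ≈ 10288/1173 = 8.7707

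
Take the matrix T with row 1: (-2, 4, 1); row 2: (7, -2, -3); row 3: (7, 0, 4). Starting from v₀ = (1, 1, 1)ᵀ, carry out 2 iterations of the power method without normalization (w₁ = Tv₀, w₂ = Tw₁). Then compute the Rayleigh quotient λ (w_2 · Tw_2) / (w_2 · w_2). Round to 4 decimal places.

5.0843

w1 = Tv₀ = ((-2)·1 + 4·1 + 1·1; 7·1 + (-2)·1 + (-3)·1; 7·1 + 0·1 + 4·1) = (3, 2, 11)
w2 = Tw1 = ((-2)·3 + 4·2 + 1·11; 7·3 + (-2)·2 + (-3)·11; 7·3 + 0·2 + 4·11) = (13, -16, 65)
Tw2 = (-25, -72, 351)
w2·Tw2 = 13·(-25) + (-16)·(-72) + 65·351 = 23642; w2·w2 = 13·13 + (-16)·(-16) + 65·65 = 4650
λ ≈ 23642/4650 = 5.0843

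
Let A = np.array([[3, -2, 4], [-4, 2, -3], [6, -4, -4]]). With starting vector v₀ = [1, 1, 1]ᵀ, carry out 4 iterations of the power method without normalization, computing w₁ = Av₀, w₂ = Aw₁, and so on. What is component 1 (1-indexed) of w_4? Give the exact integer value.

1437

w1 = Av₀ = (5, -5, -2)
w2 = Aw1 = (17, -24, 58)
w3 = Aw2 = (331, -290, -34)
w4 = Aw3 = (1437, -1802, 3282)
The requested component of w4 is 1437.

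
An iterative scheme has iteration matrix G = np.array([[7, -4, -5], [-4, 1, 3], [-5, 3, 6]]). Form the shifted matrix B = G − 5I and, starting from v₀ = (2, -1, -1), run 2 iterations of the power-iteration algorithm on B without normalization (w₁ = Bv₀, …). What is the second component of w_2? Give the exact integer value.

B = G − 5I has rows (2, -4, -5); (-4, -4, 3); (-5, 3, 1)
w1 = Bv₀ = (2·2 + (-4)·(-1) + (-5)·(-1); (-4)·2 + (-4)·(-1) + 3·(-1); (-5)·2 + 3·(-1) + 1·(-1)) = (13, -7, -14)
w2 = Bw1 = (2·13 + (-4)·(-7) + (-5)·(-14); (-4)·13 + (-4)·(-7) + 3·(-14); (-5)·13 + 3·(-7) + 1·(-14)) = (124, -66, -100)
Requested component of w2: -66

-66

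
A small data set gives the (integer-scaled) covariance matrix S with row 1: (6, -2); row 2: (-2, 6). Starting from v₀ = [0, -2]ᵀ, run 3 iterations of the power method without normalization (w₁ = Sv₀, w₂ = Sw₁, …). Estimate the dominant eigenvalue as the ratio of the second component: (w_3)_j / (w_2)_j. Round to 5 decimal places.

w1 = Sv₀ = (6·0 + (-2)·(-2); (-2)·0 + 6·(-2)) = (4, -12)
w2 = Sw1 = (6·4 + (-2)·(-12); (-2)·4 + 6·(-12)) = (48, -80)
w3 = Sw2 = (448, -576)
Ratio at component: -576 / -80 = 7.20000

λ ≈ 7.20000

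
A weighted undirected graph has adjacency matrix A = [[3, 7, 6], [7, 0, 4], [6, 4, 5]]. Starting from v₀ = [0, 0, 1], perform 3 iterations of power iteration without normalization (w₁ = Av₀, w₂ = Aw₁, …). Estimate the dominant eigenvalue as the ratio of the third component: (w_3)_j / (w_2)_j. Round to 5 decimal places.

λ ≈ 14.14286

w1 = Av₀ = (6, 4, 5)
w2 = Aw1 = (76, 62, 77)
w3 = Aw2 = (1124, 840, 1089)
Ratio at component: 1089 / 77 = 14.14286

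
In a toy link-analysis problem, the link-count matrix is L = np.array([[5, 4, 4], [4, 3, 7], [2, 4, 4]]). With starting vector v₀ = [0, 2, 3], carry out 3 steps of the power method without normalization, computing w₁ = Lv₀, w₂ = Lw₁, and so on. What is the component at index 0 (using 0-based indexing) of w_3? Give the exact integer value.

w1 = Lv₀ = (5·0 + 4·2 + 4·3; 4·0 + 3·2 + 7·3; 2·0 + 4·2 + 4·3) = (20, 27, 20)
w2 = Lw1 = (5·20 + 4·27 + 4·20; 4·20 + 3·27 + 7·20; 2·20 + 4·27 + 4·20) = (288, 301, 228)
w3 = Lw2 = (3556, 3651, 2692)
The requested component of w3 is 3556.

3556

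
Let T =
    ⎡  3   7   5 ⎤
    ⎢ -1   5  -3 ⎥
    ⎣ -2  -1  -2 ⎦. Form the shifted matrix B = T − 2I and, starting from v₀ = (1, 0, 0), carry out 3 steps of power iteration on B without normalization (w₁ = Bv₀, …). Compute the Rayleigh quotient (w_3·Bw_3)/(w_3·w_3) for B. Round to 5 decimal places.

B = T − 2I has rows (1, 7, 5); (-1, 3, -3); (-2, -1, -4)
w1 = Bv₀ = (1, -1, -2)
w2 = Bw1 = (-16, 2, 7)
w3 = Bw2 = (33, 1, 2)
Bw3 = (50, -36, -75)
w3·Bw3 = 1464; w3·w3 = 1094; μ ≈ 1464/1094 = 1.33821

1.33821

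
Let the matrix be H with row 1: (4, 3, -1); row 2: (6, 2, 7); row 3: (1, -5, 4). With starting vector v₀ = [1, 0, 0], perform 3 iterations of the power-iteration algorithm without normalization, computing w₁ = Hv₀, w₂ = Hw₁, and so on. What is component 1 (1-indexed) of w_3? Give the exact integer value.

w1 = Hv₀ = (4·1 + 3·0 + (-1)·0; 6·1 + 2·0 + 7·0; 1·1 + (-5)·0 + 4·0) = (4, 6, 1)
w2 = Hw1 = (4·4 + 3·6 + (-1)·1; 6·4 + 2·6 + 7·1; 1·4 + (-5)·6 + 4·1) = (33, 43, -22)
w3 = Hw2 = (283, 130, -270)
The requested component of w3 is 283.

283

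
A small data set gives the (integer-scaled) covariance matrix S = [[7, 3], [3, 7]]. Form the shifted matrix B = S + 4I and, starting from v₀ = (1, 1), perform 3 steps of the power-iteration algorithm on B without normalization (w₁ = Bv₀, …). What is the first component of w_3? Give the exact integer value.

B = S + 4I has rows (11, 3); (3, 11)
w1 = Bv₀ = (11·1 + 3·1; 3·1 + 11·1) = (14, 14)
w2 = Bw1 = (11·14 + 3·14; 3·14 + 11·14) = (196, 196)
w3 = Bw2 = (2744, 2744)
Requested component of w3: 2744

2744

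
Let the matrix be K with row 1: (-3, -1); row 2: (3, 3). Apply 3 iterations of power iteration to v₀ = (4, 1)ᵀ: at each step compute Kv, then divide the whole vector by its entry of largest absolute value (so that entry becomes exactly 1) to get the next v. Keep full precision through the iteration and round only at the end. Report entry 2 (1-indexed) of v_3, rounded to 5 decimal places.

1.00000

Kv0 = (-13.000000, 15.000000); divide by 15.000000 → v1 = (-0.866667, 1.000000)
Kv1 = (1.600000, 0.400000); divide by 1.600000 → v2 = (1.000000, 0.250000)
Kv2 = (-3.250000, 3.750000); divide by 3.750000 → v3 = (-0.866667, 1.000000)
Requested entry of v3: 90/90 = 1.00000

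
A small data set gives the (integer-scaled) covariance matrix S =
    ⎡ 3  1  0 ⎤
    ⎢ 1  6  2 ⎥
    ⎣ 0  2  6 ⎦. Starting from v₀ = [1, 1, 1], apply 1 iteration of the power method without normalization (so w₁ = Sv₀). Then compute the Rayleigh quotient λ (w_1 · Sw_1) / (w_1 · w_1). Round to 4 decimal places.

7.9379

w1 = Sv₀ = (3·1 + 1·1 + 0·1; 1·1 + 6·1 + 2·1; 0·1 + 2·1 + 6·1) = (4, 9, 8)
Sw1 = (21, 74, 66)
w1·Sw1 = 4·21 + 9·74 + 8·66 = 1278; w1·w1 = 4·4 + 9·9 + 8·8 = 161
λ ≈ 1278/161 = 7.9379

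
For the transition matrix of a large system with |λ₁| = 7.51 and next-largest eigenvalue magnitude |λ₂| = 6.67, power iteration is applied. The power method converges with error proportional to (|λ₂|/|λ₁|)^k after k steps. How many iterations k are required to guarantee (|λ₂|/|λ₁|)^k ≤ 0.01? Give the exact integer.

|λ₂/λ₁| = 6.67/7.51 = 0.88815
Need k ≥ ln(0.01) / ln(0.88815) = -4.6052 / -0.1186 ≈ 38.824
Smallest integer k satisfying the bound: 39

39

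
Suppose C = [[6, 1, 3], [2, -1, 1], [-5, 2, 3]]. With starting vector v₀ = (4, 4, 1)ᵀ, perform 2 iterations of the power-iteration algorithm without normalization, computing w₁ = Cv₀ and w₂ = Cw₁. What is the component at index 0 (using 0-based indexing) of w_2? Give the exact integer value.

w1 = Cv₀ = (6·4 + 1·4 + 3·1; 2·4 + (-1)·4 + 1·1; (-5)·4 + 2·4 + 3·1) = (31, 5, -9)
w2 = Cw1 = (6·31 + 1·5 + 3·(-9); 2·31 + (-1)·5 + 1·(-9); (-5)·31 + 2·5 + 3·(-9)) = (164, 48, -172)
The requested component of w2 is 164.

164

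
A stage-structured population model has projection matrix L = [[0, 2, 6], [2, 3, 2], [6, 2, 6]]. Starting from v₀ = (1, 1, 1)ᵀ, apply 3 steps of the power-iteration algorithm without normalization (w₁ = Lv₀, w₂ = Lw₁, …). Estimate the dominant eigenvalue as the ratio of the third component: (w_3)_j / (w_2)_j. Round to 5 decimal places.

w1 = Lv₀ = (0·1 + 2·1 + 6·1; 2·1 + 3·1 + 2·1; 6·1 + 2·1 + 6·1) = (8, 7, 14)
w2 = Lw1 = (0·8 + 2·7 + 6·14; 2·8 + 3·7 + 2·14; 6·8 + 2·7 + 6·14) = (98, 65, 146)
w3 = Lw2 = (1006, 683, 1594)
Ratio at component: 1594 / 146 = 10.91781

λ ≈ 10.91781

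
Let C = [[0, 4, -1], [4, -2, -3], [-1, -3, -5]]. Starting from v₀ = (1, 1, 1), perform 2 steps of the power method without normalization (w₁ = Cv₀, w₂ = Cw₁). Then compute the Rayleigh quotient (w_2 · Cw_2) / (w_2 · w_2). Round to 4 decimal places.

λ ≈ -6.2629

w1 = Cv₀ = (3, -1, -9)
w2 = Cw1 = (5, 41, 45)
Cw2 = (119, -197, -353)
w2·Cw2 = 5·119 + 41·(-197) + 45·(-353) = -23367; w2·w2 = 5·5 + 41·41 + 45·45 = 3731
λ ≈ -23367/3731 = -6.2629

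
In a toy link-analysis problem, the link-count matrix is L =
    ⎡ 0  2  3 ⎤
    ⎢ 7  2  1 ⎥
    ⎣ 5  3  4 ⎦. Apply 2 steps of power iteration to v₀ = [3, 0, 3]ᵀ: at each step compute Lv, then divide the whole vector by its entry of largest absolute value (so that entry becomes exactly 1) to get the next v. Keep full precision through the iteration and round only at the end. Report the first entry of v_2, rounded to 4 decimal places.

Lv0 = (9.00000, 24.00000, 27.00000); divide by 27.00000 → v1 = (0.33333, 0.88889, 1.00000)
Lv1 = (4.77778, 5.11111, 8.33333); divide by 8.33333 → v2 = (0.57333, 0.61333, 1.00000)
Requested entry of v2: 129/225 = 0.5733

0.5733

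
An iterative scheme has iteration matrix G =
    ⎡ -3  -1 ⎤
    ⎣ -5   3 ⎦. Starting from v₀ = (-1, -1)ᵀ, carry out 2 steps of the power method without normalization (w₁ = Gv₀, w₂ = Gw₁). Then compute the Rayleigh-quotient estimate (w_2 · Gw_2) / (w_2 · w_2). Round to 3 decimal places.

-3.000

w1 = Gv₀ = ((-3)·(-1) + (-1)·(-1); (-5)·(-1) + 3·(-1)) = (4, 2)
w2 = Gw1 = ((-3)·4 + (-1)·2; (-5)·4 + 3·2) = (-14, -14)
Gw2 = (56, 28)
w2·Gw2 = (-14)·56 + (-14)·28 = -1176; w2·w2 = (-14)·(-14) + (-14)·(-14) = 392
λ ≈ -1176/392 = -3.000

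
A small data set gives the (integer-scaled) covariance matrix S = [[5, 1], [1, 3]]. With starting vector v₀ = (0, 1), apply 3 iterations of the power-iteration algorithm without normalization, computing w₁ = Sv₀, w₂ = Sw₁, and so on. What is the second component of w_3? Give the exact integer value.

w1 = Sv₀ = (5·0 + 1·1; 1·0 + 3·1) = (1, 3)
w2 = Sw1 = (5·1 + 1·3; 1·1 + 3·3) = (8, 10)
w3 = Sw2 = (50, 38)
The requested component of w3 is 38.

38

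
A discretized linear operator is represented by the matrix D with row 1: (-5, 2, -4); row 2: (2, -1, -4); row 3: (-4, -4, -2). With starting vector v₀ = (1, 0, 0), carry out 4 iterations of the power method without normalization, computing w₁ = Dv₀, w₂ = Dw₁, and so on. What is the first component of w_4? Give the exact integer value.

w1 = Dv₀ = (-5, 2, -4)
w2 = Dw1 = (45, 4, 20)
w3 = Dw2 = (-297, 6, -236)
w4 = Dw3 = (2441, 344, 1636)
The requested component of w4 is 2441.

2441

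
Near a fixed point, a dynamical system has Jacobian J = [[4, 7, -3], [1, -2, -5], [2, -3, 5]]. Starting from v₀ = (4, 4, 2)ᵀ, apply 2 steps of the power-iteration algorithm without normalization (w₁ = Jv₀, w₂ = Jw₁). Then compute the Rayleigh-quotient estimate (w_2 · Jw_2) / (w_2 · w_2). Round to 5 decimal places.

w1 = Jv₀ = (38, -14, 6)
w2 = Jw1 = (36, 36, 148)
Jw2 = (-48, -776, 704)
w2·Jw2 = 36·(-48) + 36·(-776) + 148·704 = 74528; w2·w2 = 36·36 + 36·36 + 148·148 = 24496
λ ≈ 74528/24496 = 3.04246

3.04246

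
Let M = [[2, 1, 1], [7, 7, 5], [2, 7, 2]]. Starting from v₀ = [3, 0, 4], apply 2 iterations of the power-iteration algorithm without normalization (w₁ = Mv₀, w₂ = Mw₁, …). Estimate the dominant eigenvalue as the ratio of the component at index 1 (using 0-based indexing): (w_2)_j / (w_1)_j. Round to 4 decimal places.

λ ≈ 10.4146

w1 = Mv₀ = (2·3 + 1·0 + 1·4; 7·3 + 7·0 + 5·4; 2·3 + 7·0 + 2·4) = (10, 41, 14)
w2 = Mw1 = (2·10 + 1·41 + 1·14; 7·10 + 7·41 + 5·14; 2·10 + 7·41 + 2·14) = (75, 427, 335)
Ratio at component: 427 / 41 = 10.4146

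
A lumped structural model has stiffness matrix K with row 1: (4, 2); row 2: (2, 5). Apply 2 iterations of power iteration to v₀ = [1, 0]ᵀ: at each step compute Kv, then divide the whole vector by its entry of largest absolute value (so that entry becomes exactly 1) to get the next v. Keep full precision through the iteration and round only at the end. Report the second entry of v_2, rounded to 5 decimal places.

Kv0 = (4.000000, 2.000000); divide by 4.000000 → v1 = (1.000000, 0.500000)
Kv1 = (5.000000, 4.500000); divide by 5.000000 → v2 = (1.000000, 0.900000)
Requested entry of v2: 18/20 = 0.90000

0.90000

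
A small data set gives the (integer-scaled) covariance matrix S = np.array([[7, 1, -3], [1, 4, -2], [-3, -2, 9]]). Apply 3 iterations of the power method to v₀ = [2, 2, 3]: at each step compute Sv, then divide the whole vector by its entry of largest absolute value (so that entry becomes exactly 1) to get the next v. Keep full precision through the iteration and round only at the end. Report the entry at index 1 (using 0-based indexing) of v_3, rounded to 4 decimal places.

Sv0 = (7.00000, 4.00000, 17.00000); divide by 17.00000 → v1 = (0.41176, 0.23529, 1.00000)
Sv1 = (0.11765, -0.64706, 7.29412); divide by 7.29412 → v2 = (0.01613, -0.08871, 1.00000)
Sv2 = (-2.97581, -2.33871, 9.12903); divide by 9.12903 → v3 = (-0.32597, -0.25618, 1.00000)
Requested entry of v3: -290/1132 = -0.2562

-0.2562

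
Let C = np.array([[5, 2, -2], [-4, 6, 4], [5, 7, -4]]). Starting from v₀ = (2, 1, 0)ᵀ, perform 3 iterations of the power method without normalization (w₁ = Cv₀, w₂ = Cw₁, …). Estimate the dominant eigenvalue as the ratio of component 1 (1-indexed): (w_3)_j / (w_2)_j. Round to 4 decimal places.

w1 = Cv₀ = (12, -2, 17)
w2 = Cw1 = (22, 8, -22)
w3 = Cw2 = (170, -128, 254)
Ratio at component: 170 / 22 = 7.7273

λ ≈ 7.7273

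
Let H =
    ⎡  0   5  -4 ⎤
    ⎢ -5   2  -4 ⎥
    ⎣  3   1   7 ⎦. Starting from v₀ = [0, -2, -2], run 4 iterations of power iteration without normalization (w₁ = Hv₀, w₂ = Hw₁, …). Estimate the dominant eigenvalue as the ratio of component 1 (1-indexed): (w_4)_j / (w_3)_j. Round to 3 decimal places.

w1 = Hv₀ = (0·0 + 5·(-2) + (-4)·(-2); (-5)·0 + 2·(-2) + (-4)·(-2); 3·0 + 1·(-2) + 7·(-2)) = (-2, 4, -16)
w2 = Hw1 = (0·(-2) + 5·4 + (-4)·(-16); (-5)·(-2) + 2·4 + (-4)·(-16); 3·(-2) + 1·4 + 7·(-16)) = (84, 82, -114)
w3 = Hw2 = (866, 200, -464)
w4 = Hw3 = (2856, -2074, -450)
Ratio at component: 2856 / 866 = 3.298

λ ≈ 3.298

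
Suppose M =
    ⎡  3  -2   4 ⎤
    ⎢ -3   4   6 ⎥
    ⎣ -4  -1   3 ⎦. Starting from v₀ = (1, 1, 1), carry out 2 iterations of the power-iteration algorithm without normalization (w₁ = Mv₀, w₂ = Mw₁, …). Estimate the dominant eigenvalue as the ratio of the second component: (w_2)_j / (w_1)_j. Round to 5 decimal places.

w1 = Mv₀ = (5, 7, -2)
w2 = Mw1 = (-7, 1, -33)
Ratio at component: 1 / 7 = 0.14286

0.14286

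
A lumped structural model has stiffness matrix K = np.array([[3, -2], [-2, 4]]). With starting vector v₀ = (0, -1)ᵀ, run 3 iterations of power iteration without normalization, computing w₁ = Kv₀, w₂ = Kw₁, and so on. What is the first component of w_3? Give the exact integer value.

82

w1 = Kv₀ = (3·0 + (-2)·(-1); (-2)·0 + 4·(-1)) = (2, -4)
w2 = Kw1 = (3·2 + (-2)·(-4); (-2)·2 + 4·(-4)) = (14, -20)
w3 = Kw2 = (82, -108)
The requested component of w3 is 82.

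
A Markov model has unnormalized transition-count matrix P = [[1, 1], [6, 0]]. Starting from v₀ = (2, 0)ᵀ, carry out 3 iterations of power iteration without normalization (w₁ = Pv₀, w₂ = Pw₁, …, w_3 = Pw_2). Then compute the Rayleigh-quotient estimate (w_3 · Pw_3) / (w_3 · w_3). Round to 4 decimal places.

w1 = Pv₀ = (1·2 + 1·0; 6·2 + 0·0) = (2, 12)
w2 = Pw1 = (1·2 + 1·12; 6·2 + 0·12) = (14, 12)
w3 = Pw2 = (26, 84)
Pw3 = (110, 156)
w3·Pw3 = 26·110 + 84·156 = 15964; w3·w3 = 26·26 + 84·84 = 7732
λ ≈ 15964/7732 = 2.0647

2.0647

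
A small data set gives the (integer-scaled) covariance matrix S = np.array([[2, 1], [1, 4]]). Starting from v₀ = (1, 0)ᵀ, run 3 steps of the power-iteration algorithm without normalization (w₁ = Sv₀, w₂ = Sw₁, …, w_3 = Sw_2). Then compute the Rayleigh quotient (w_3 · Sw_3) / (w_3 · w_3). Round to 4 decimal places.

w1 = Sv₀ = (2, 1)
w2 = Sw1 = (5, 6)
w3 = Sw2 = (16, 29)
Sw3 = (61, 132)
w3·Sw3 = 16·61 + 29·132 = 4804; w3·w3 = 16·16 + 29·29 = 1097
λ ≈ 4804/1097 = 4.3792

λ ≈ 4.3792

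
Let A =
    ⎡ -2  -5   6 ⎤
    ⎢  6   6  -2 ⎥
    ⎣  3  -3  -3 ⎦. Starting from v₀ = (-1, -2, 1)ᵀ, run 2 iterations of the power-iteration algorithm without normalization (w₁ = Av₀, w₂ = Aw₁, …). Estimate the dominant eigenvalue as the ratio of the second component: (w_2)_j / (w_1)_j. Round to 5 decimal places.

λ ≈ 0.60000

w1 = Av₀ = ((-2)·(-1) + (-5)·(-2) + 6·1; 6·(-1) + 6·(-2) + (-2)·1; 3·(-1) + (-3)·(-2) + (-3)·1) = (18, -20, 0)
w2 = Aw1 = ((-2)·18 + (-5)·(-20) + 6·0; 6·18 + 6·(-20) + (-2)·0; 3·18 + (-3)·(-20) + (-3)·0) = (64, -12, 114)
Ratio at component: -12 / -20 = 0.60000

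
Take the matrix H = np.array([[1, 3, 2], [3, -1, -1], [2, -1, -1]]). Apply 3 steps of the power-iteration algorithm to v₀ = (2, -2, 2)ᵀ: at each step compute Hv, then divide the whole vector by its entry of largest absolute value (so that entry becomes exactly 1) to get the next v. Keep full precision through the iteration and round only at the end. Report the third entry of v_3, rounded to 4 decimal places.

Hv0 = (0.00000, 6.00000, 4.00000); divide by 6.00000 → v1 = (0.00000, 1.00000, 0.66667)
Hv1 = (4.33333, -1.66667, -1.66667); divide by 4.33333 → v2 = (1.00000, -0.38462, -0.38462)
Hv2 = (-0.92308, 3.76923, 2.76923); divide by 3.76923 → v3 = (-0.24490, 1.00000, 0.73469)
Requested entry of v3: 72/98 = 0.7347

0.7347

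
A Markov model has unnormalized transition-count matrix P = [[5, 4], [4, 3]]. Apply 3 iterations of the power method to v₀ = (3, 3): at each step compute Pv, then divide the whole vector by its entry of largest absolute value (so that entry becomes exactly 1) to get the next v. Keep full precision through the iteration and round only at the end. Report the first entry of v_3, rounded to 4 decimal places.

1.0000

Pv0 = (27.00000, 21.00000); divide by 27.00000 → v1 = (1.00000, 0.77778)
Pv1 = (8.11111, 6.33333); divide by 8.11111 → v2 = (1.00000, 0.78082)
Pv2 = (8.12329, 6.34247); divide by 8.12329 → v3 = (1.00000, 0.78078)
Requested entry of v3: 1779/1779 = 1.0000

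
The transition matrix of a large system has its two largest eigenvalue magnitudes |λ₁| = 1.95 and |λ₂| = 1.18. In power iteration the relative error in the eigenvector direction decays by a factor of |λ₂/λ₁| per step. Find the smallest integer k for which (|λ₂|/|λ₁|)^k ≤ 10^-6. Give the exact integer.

|λ₂/λ₁| = 1.18/1.95 = 0.60513
Need k ≥ ln(10^-6) / ln(0.60513) = -13.8155 / -0.5023 ≈ 27.504
Smallest integer k satisfying the bound: 28

28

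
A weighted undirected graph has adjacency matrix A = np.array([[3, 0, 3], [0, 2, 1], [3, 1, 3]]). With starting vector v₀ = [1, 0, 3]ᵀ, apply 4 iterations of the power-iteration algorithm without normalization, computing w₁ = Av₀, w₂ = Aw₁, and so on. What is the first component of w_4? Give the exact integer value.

w1 = Av₀ = (12, 3, 12)
w2 = Aw1 = (72, 18, 75)
w3 = Aw2 = (441, 111, 459)
w4 = Aw3 = (2700, 681, 2811)
The requested component of w4 is 2700.

2700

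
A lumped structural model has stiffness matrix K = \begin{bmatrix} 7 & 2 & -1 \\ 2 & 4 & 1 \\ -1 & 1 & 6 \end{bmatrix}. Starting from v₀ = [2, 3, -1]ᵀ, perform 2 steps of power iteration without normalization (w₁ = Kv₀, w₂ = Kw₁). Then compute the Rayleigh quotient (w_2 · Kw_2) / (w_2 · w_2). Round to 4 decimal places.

8.0772

w1 = Kv₀ = (21, 15, -5)
w2 = Kw1 = (182, 97, -36)
Kw2 = (1504, 716, -301)
w2·Kw2 = 182·1504 + 97·716 + (-36)·(-301) = 354016; w2·w2 = 182·182 + 97·97 + (-36)·(-36) = 43829
λ ≈ 354016/43829 = 8.0772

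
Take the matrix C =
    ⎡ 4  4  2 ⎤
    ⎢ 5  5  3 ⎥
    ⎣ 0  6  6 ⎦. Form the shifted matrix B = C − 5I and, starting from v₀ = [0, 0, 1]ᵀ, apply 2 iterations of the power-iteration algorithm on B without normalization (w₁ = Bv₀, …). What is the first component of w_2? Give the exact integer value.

12

B = C − 5I has rows (-1, 4, 2); (5, 0, 3); (0, 6, 1)
w1 = Bv₀ = ((-1)·0 + 4·0 + 2·1; 5·0 + 0·0 + 3·1; 0·0 + 6·0 + 1·1) = (2, 3, 1)
w2 = Bw1 = ((-1)·2 + 4·3 + 2·1; 5·2 + 0·3 + 3·1; 0·2 + 6·3 + 1·1) = (12, 13, 19)
Requested component of w2: 12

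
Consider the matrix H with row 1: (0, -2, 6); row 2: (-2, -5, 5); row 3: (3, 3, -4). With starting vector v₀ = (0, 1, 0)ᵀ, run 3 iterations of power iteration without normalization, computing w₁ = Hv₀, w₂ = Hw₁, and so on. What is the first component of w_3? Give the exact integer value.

w1 = Hv₀ = (-2, -5, 3)
w2 = Hw1 = (28, 44, -33)
w3 = Hw2 = (-286, -441, 348)
The requested component of w3 is -286.

-286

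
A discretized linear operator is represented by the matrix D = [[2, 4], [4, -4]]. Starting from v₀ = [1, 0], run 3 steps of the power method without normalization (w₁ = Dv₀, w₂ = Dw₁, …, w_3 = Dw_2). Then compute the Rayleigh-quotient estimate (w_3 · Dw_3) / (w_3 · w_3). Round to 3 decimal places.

λ ≈ -3.401

w1 = Dv₀ = (2, 4)
w2 = Dw1 = (20, -8)
w3 = Dw2 = (8, 112)
Dw3 = (464, -416)
w3·Dw3 = 8·464 + 112·(-416) = -42880; w3·w3 = 8·8 + 112·112 = 12608
λ ≈ -42880/12608 = -3.401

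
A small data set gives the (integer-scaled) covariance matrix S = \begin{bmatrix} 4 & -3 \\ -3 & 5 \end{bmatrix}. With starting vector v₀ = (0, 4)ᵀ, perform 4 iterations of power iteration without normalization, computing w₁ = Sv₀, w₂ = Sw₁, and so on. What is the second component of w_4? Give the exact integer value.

w1 = Sv₀ = (4·0 + (-3)·4; (-3)·0 + 5·4) = (-12, 20)
w2 = Sw1 = (4·(-12) + (-3)·20; (-3)·(-12) + 5·20) = (-108, 136)
w3 = Sw2 = (-840, 1004)
w4 = Sw3 = (-6372, 7540)
The requested component of w4 is 7540.

7540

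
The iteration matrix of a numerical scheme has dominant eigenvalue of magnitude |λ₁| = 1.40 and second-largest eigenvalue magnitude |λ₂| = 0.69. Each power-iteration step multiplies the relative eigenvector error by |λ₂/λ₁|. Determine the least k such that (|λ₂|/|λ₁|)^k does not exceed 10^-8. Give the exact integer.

27

|λ₂/λ₁| = 0.69/1.40 = 0.49286
Need k ≥ ln(10^-8) / ln(0.49286) = -18.4207 / -0.7075 ≈ 26.035
Smallest integer k satisfying the bound: 27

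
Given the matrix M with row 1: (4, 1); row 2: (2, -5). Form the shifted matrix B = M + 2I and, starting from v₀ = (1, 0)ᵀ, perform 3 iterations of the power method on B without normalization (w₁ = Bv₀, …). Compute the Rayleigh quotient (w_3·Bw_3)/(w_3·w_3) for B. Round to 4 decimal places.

6.1796

B = M + 2I has rows (6, 1); (2, -3)
w1 = Bv₀ = (6·1 + 1·0; 2·1 + (-3)·0) = (6, 2)
w2 = Bw1 = (6·6 + 1·2; 2·6 + (-3)·2) = (38, 6)
w3 = Bw2 = (234, 58)
Bw3 = (1462, 294)
w3·Bw3 = 359160; w3·w3 = 58120; μ ≈ 359160/58120 = 6.1796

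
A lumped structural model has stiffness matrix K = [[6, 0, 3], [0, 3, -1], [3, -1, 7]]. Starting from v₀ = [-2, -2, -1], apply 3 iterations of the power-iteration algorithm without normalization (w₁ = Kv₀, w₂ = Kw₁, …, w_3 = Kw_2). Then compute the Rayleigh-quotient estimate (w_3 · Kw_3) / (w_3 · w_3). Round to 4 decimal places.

w1 = Kv₀ = (6·(-2) + 0·(-2) + 3·(-1); 0·(-2) + 3·(-2) + (-1)·(-1); 3·(-2) + (-1)·(-2) + 7·(-1)) = (-15, -5, -11)
w2 = Kw1 = (6·(-15) + 0·(-5) + 3·(-11); 0·(-15) + 3·(-5) + (-1)·(-11); 3·(-15) + (-1)·(-5) + 7·(-11)) = (-123, -4, -117)
w3 = Kw2 = (-1089, 105, -1184)
Kw3 = (-10086, 1499, -11660)
w3·Kw3 = (-1089)·(-10086) + 105·1499 + (-1184)·(-11660) = 24946489; w3·w3 = (-1089)·(-1089) + 105·105 + (-1184)·(-1184) = 2598802
λ ≈ 24946489/2598802 = 9.5992

9.5992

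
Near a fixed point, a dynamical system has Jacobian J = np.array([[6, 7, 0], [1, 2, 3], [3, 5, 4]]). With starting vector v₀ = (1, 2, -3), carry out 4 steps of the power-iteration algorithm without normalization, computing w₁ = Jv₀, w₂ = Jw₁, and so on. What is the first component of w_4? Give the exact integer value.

w1 = Jv₀ = (6·1 + 7·2 + 0·(-3); 1·1 + 2·2 + 3·(-3); 3·1 + 5·2 + 4·(-3)) = (20, -4, 1)
w2 = Jw1 = (6·20 + 7·(-4) + 0·1; 1·20 + 2·(-4) + 3·1; 3·20 + 5·(-4) + 4·1) = (92, 15, 44)
w3 = Jw2 = (657, 254, 527)
w4 = Jw3 = (5720, 2746, 5349)
The requested component of w4 is 5720.

5720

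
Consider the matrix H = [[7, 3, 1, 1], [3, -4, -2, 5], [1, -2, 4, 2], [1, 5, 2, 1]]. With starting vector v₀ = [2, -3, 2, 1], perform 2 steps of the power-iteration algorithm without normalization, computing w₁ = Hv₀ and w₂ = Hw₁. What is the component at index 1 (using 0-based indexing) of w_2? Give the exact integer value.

w1 = Hv₀ = (8, 19, 18, -8)
w2 = Hw1 = (123, -128, 26, 131)
The requested component of w2 is -128.

-128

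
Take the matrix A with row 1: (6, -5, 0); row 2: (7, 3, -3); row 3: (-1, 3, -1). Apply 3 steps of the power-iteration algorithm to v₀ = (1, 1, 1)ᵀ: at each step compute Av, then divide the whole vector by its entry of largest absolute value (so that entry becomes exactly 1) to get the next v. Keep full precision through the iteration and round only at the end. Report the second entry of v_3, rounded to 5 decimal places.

Av0 = (1.000000, 7.000000, 1.000000); divide by 7.000000 → v1 = (0.142857, 1.000000, 0.142857)
Av1 = (-4.142857, 3.571429, 2.714286); divide by -4.142857 → v2 = (1.000000, -0.862069, -0.655172)
Av2 = (10.310345, 6.379310, -2.931034); divide by 10.310345 → v3 = (1.000000, 0.618729, -0.284281)
Requested entry of v3: -185/-299 = 0.61873

0.61873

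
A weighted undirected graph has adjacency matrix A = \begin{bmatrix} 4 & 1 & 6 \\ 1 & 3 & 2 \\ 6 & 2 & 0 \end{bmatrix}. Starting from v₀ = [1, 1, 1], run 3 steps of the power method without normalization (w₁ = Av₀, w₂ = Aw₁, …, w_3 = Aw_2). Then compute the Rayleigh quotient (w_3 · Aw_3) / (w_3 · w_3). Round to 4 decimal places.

w1 = Av₀ = (4·1 + 1·1 + 6·1; 1·1 + 3·1 + 2·1; 6·1 + 2·1 + 0·1) = (11, 6, 8)
w2 = Aw1 = (4·11 + 1·6 + 6·8; 1·11 + 3·6 + 2·8; 6·11 + 2·6 + 0·8) = (98, 45, 78)
w3 = Aw2 = (905, 389, 678)
Aw3 = (8077, 3428, 6208)
w3·Aw3 = 905·8077 + 389·3428 + 678·6208 = 12852201; w3·w3 = 905·905 + 389·389 + 678·678 = 1430030
λ ≈ 12852201/1430030 = 8.9874

8.9874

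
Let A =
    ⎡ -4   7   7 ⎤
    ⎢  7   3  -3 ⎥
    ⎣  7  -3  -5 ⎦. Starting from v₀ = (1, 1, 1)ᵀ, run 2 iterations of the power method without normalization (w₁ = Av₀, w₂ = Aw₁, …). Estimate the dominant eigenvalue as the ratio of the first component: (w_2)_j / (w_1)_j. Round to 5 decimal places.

w1 = Av₀ = ((-4)·1 + 7·1 + 7·1; 7·1 + 3·1 + (-3)·1; 7·1 + (-3)·1 + (-5)·1) = (10, 7, -1)
w2 = Aw1 = ((-4)·10 + 7·7 + 7·(-1); 7·10 + 3·7 + (-3)·(-1); 7·10 + (-3)·7 + (-5)·(-1)) = (2, 94, 54)
Ratio at component: 2 / 10 = 0.20000

λ ≈ 0.20000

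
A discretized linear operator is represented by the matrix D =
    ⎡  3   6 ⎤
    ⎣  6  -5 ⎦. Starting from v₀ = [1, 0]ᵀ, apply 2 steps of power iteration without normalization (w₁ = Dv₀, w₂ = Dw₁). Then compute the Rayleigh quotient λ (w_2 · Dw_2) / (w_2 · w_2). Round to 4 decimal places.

w1 = Dv₀ = (3·1 + 6·0; 6·1 + (-5)·0) = (3, 6)
w2 = Dw1 = (3·3 + 6·6; 6·3 + (-5)·6) = (45, -12)
Dw2 = (63, 330)
w2·Dw2 = 45·63 + (-12)·330 = -1125; w2·w2 = 45·45 + (-12)·(-12) = 2169
λ ≈ -1125/2169 = -0.5187

-0.5187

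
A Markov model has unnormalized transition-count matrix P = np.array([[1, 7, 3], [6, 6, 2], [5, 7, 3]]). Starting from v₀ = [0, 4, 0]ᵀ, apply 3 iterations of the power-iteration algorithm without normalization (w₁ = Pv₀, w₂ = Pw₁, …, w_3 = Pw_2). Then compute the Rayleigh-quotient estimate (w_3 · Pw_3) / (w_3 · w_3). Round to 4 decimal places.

λ ≈ 13.2227

w1 = Pv₀ = (1·0 + 7·4 + 3·0; 6·0 + 6·4 + 2·0; 5·0 + 7·4 + 3·0) = (28, 24, 28)
w2 = Pw1 = (1·28 + 7·24 + 3·28; 6·28 + 6·24 + 2·28; 5·28 + 7·24 + 3·28) = (280, 368, 392)
w3 = Pw2 = (4032, 4672, 5152)
Pw3 = (52192, 62528, 68320)
w3·Pw3 = 4032·52192 + 4672·62528 + 5152·68320 = 854553600; w3·w3 = 4032·4032 + 4672·4672 + 5152·5152 = 64627712
λ ≈ 854553600/64627712 = 13.2227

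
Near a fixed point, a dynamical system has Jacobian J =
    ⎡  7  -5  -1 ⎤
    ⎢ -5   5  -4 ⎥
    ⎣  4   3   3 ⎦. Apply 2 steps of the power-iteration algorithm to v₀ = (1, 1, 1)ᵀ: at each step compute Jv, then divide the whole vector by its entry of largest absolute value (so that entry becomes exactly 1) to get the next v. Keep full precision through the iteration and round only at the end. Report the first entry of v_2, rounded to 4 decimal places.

Jv0 = (1.00000, -4.00000, 10.00000); divide by 10.00000 → v1 = (0.10000, -0.40000, 1.00000)
Jv1 = (1.70000, -6.50000, 2.20000); divide by -6.50000 → v2 = (-0.26154, 1.00000, -0.33846)
Requested entry of v2: 17/-65 = -0.2615

-0.2615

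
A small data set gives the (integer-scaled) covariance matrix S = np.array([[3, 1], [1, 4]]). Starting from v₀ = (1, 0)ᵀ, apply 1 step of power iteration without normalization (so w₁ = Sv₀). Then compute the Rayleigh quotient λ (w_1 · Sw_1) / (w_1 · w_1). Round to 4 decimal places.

w1 = Sv₀ = (3, 1)
Sw1 = (10, 7)
w1·Sw1 = 3·10 + 1·7 = 37; w1·w1 = 3·3 + 1·1 = 10
λ ≈ 37/10 = 3.7000

3.7000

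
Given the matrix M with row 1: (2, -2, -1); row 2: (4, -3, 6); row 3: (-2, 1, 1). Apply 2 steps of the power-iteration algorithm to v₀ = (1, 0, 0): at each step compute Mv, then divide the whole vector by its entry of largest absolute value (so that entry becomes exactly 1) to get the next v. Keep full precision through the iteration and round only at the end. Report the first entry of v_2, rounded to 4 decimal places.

0.1250

Mv0 = (2.00000, 4.00000, -2.00000); divide by 4.00000 → v1 = (0.50000, 1.00000, -0.50000)
Mv1 = (-0.50000, -4.00000, -0.50000); divide by -4.00000 → v2 = (0.12500, 1.00000, 0.12500)
Requested entry of v2: -2/-16 = 0.1250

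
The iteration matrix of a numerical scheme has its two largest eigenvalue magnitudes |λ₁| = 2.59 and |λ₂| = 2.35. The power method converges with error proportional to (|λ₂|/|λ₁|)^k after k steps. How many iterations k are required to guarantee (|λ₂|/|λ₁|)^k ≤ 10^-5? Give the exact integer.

119

|λ₂/λ₁| = 2.35/2.59 = 0.90734
Need k ≥ ln(10^-5) / ln(0.90734) = -11.5129 / -0.0972 ≈ 118.394
Smallest integer k satisfying the bound: 119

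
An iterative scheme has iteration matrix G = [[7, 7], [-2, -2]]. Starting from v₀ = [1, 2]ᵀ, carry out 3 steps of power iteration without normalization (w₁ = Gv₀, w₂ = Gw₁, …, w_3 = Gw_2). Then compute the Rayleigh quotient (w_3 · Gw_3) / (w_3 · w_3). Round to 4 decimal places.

w1 = Gv₀ = (21, -6)
w2 = Gw1 = (105, -30)
w3 = Gw2 = (525, -150)
Gw3 = (2625, -750)
w3·Gw3 = 525·2625 + (-150)·(-750) = 1490625; w3·w3 = 525·525 + (-150)·(-150) = 298125
λ ≈ 1490625/298125 = 5.0000

5.0000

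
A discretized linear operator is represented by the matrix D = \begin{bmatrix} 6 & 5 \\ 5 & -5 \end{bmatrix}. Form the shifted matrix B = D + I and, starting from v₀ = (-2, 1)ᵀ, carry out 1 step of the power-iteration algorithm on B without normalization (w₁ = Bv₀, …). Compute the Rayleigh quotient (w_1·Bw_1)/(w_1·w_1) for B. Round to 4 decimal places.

B = D + I has rows (7, 5); (5, -4)
w1 = Bv₀ = (7·(-2) + 5·1; 5·(-2) + (-4)·1) = (-9, -14)
Bw1 = (-133, 11)
w1·Bw1 = 1043; w1·w1 = 277; μ ≈ 1043/277 = 3.7653

μ ≈ 3.7653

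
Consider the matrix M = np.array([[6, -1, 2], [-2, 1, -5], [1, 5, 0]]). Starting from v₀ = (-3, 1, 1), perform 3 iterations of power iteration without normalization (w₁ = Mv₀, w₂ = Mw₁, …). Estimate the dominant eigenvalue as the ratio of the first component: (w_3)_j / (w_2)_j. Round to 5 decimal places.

6.40000

w1 = Mv₀ = (6·(-3) + (-1)·1 + 2·1; (-2)·(-3) + 1·1 + (-5)·1; 1·(-3) + 5·1 + 0·1) = (-17, 2, 2)
w2 = Mw1 = (6·(-17) + (-1)·2 + 2·2; (-2)·(-17) + 1·2 + (-5)·2; 1·(-17) + 5·2 + 0·2) = (-100, 26, -7)
w3 = Mw2 = (-640, 261, 30)
Ratio at component: -640 / -100 = 6.40000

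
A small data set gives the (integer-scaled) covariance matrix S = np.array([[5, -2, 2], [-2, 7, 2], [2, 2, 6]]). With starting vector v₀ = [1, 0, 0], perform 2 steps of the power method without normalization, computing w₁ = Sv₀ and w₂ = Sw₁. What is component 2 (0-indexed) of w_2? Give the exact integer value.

18

w1 = Sv₀ = (5·1 + (-2)·0 + 2·0; (-2)·1 + 7·0 + 2·0; 2·1 + 2·0 + 6·0) = (5, -2, 2)
w2 = Sw1 = (5·5 + (-2)·(-2) + 2·2; (-2)·5 + 7·(-2) + 2·2; 2·5 + 2·(-2) + 6·2) = (33, -20, 18)
The requested component of w2 is 18.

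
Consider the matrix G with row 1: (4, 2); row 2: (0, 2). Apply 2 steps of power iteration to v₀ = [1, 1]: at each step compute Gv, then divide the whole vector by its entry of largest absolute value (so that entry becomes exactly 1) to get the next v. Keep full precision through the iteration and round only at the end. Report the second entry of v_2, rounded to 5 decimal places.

0.14286

Gv0 = (6.000000, 2.000000); divide by 6.000000 → v1 = (1.000000, 0.333333)
Gv1 = (4.666667, 0.666667); divide by 4.666667 → v2 = (1.000000, 0.142857)
Requested entry of v2: 4/28 = 0.14286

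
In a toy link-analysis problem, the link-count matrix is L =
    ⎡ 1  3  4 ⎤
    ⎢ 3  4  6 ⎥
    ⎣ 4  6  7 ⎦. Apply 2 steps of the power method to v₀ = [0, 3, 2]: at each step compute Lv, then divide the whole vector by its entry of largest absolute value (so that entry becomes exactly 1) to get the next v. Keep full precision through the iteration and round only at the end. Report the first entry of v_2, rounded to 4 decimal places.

Lv0 = (17.00000, 24.00000, 32.00000); divide by 32.00000 → v1 = (0.53125, 0.75000, 1.00000)
Lv1 = (6.78125, 10.59375, 13.62500); divide by 13.62500 → v2 = (0.49771, 0.77752, 1.00000)
Requested entry of v2: 217/436 = 0.4977

0.4977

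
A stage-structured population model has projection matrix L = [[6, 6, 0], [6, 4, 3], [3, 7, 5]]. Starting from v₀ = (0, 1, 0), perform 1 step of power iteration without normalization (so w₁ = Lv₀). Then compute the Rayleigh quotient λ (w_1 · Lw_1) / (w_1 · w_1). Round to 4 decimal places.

w1 = Lv₀ = (6, 4, 7)
Lw1 = (60, 73, 81)
w1·Lw1 = 6·60 + 4·73 + 7·81 = 1219; w1·w1 = 6·6 + 4·4 + 7·7 = 101
λ ≈ 1219/101 = 12.0693

λ ≈ 12.0693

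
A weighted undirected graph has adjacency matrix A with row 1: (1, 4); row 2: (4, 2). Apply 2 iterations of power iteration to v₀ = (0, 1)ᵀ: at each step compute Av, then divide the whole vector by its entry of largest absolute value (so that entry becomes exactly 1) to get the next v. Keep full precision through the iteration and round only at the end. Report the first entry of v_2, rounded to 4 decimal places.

Av0 = (4.00000, 2.00000); divide by 4.00000 → v1 = (1.00000, 0.50000)
Av1 = (3.00000, 5.00000); divide by 5.00000 → v2 = (0.60000, 1.00000)
Requested entry of v2: 12/20 = 0.6000

0.6000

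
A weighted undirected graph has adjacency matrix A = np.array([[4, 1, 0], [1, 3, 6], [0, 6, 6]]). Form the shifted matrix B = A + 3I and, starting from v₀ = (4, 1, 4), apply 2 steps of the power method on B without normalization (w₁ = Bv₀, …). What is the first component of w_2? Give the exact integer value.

B = A + 3I has rows (7, 1, 0); (1, 6, 6); (0, 6, 9)
w1 = Bv₀ = (29, 34, 42)
w2 = Bw1 = (237, 485, 582)
Requested component of w2: 237

237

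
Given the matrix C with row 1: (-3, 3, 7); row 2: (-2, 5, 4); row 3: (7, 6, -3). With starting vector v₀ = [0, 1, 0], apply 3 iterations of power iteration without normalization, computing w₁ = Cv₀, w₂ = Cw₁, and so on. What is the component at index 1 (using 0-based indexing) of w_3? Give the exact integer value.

251

w1 = Cv₀ = ((-3)·0 + 3·1 + 7·0; (-2)·0 + 5·1 + 4·0; 7·0 + 6·1 + (-3)·0) = (3, 5, 6)
w2 = Cw1 = ((-3)·3 + 3·5 + 7·6; (-2)·3 + 5·5 + 4·6; 7·3 + 6·5 + (-3)·6) = (48, 43, 33)
w3 = Cw2 = (216, 251, 495)
The requested component of w3 is 251.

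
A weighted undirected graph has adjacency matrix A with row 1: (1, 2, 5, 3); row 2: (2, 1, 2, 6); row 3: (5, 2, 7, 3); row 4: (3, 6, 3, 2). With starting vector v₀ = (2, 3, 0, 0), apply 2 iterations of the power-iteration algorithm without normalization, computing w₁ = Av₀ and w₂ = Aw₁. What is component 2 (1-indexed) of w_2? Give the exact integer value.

w1 = Av₀ = (8, 7, 16, 24)
w2 = Aw1 = (174, 199, 238, 162)
The requested component of w2 is 199.

199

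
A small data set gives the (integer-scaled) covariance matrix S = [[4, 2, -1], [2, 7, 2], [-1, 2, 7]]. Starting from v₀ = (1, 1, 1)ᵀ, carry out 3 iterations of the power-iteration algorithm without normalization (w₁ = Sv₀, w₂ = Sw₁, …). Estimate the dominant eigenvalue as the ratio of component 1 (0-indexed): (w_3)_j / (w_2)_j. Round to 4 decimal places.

9.0777

w1 = Sv₀ = (5, 11, 8)
w2 = Sw1 = (34, 103, 73)
w3 = Sw2 = (269, 935, 683)
Ratio at component: 935 / 103 = 9.0777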